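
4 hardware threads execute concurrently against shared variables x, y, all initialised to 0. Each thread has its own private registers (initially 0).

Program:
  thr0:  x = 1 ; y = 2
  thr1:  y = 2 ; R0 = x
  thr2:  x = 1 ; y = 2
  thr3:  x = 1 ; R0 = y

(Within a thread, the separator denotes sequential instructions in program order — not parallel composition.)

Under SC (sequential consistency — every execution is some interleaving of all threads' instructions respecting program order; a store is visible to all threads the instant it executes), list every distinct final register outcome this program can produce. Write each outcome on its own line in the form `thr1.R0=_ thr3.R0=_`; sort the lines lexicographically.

thr1.R0=0 thr3.R0=2
thr1.R0=1 thr3.R0=0
thr1.R0=1 thr3.R0=2

outcome vector order: (thr1.R0,thr3.R0)
|SC outcomes| = 3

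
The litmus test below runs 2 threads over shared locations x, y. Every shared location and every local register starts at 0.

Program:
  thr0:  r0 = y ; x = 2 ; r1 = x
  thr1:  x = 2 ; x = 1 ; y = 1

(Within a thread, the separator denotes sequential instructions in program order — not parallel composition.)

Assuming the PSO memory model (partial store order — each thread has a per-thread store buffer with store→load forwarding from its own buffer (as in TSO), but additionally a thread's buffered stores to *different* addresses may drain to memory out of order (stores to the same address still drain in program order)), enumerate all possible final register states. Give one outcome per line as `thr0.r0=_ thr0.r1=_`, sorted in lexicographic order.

outcome vector order: (thr0.r0,thr0.r1)
|PSO outcomes| = 4

thr0.r0=0 thr0.r1=1
thr0.r0=0 thr0.r1=2
thr0.r0=1 thr0.r1=1
thr0.r0=1 thr0.r1=2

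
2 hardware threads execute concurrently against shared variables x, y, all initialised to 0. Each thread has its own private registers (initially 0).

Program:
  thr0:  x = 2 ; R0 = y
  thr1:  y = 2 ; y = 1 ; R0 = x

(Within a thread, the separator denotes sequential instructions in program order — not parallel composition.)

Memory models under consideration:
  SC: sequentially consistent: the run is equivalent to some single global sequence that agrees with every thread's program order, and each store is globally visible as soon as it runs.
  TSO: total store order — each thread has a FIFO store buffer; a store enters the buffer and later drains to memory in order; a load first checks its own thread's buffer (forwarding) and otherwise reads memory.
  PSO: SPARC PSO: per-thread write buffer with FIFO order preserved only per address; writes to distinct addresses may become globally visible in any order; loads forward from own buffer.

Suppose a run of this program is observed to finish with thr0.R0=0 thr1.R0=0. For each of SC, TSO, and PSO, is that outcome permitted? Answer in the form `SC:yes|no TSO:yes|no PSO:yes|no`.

outcome vector order: (thr0.R0,thr1.R0)
SC (4): <0 2>; <1 0>; <1 2>; <2 2>
TSO (6): <0 0>; <0 2>; <1 0>; <1 2>; <2 0>; <2 2>
PSO (6): <0 0>; <0 2>; <1 0>; <1 2>; <2 0>; <2 2>
target <0 0> ∈ {TSO,PSO}

SC:no TSO:yes PSO:yes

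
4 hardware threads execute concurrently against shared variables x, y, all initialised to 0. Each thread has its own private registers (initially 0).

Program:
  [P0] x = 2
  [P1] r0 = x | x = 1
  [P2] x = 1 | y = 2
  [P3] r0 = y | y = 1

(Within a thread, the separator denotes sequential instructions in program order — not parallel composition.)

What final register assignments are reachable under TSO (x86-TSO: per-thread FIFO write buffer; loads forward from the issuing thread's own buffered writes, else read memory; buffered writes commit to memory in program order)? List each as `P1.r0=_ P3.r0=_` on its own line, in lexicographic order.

outcome vector order: (P1.r0,P3.r0)
|TSO outcomes| = 6

P1.r0=0 P3.r0=0
P1.r0=0 P3.r0=2
P1.r0=1 P3.r0=0
P1.r0=1 P3.r0=2
P1.r0=2 P3.r0=0
P1.r0=2 P3.r0=2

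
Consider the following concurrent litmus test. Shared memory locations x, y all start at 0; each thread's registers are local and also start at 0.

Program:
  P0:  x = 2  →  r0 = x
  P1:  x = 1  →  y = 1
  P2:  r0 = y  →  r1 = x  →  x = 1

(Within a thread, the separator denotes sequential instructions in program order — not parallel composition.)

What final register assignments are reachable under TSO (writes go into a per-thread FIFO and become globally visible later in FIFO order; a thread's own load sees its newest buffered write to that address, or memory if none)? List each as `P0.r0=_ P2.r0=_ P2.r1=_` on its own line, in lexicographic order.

outcome vector order: (P0.r0,P2.r0,P2.r1)
|TSO outcomes| = 10

P0.r0=1 P2.r0=0 P2.r1=0
P0.r0=1 P2.r0=0 P2.r1=1
P0.r0=1 P2.r0=0 P2.r1=2
P0.r0=1 P2.r0=1 P2.r1=1
P0.r0=1 P2.r0=1 P2.r1=2
P0.r0=2 P2.r0=0 P2.r1=0
P0.r0=2 P2.r0=0 P2.r1=1
P0.r0=2 P2.r0=0 P2.r1=2
P0.r0=2 P2.r0=1 P2.r1=1
P0.r0=2 P2.r0=1 P2.r1=2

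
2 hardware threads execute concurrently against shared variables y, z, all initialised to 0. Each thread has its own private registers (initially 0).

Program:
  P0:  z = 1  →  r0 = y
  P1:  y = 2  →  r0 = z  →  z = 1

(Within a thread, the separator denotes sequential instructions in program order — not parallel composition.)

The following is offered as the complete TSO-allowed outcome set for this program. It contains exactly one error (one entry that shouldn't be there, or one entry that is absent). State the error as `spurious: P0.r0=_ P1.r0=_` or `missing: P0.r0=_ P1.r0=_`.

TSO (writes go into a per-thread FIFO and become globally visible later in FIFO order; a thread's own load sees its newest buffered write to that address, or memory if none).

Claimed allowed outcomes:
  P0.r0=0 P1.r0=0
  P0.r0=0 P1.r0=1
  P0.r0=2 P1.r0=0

missing: P0.r0=2 P1.r0=1

outcome vector order: (P0.r0,P1.r0)
TSO: 4 outcomes — {<0 0>; <0 1>; <2 0>; <2 1>}
TSO∖claimed = {<2 1>}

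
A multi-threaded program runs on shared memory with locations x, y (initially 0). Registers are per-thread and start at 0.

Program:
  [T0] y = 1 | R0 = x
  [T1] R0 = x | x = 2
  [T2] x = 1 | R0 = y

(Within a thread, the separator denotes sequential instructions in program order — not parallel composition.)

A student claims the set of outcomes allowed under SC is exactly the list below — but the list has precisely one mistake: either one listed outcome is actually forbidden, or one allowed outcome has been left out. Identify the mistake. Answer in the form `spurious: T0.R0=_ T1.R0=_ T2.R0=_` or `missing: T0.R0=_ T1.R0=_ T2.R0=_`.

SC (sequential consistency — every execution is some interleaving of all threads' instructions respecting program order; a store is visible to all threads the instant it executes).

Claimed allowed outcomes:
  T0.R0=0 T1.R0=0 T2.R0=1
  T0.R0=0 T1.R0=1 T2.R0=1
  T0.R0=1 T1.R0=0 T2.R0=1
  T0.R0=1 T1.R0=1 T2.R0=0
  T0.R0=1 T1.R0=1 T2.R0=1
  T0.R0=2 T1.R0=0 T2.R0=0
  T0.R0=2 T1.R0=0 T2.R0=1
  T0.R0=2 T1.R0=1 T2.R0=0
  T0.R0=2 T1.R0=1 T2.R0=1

missing: T0.R0=1 T1.R0=0 T2.R0=0

outcome vector order: (T0.R0,T1.R0,T2.R0)
SC: 10 outcomes — {(0,0,1); (0,1,1); (1,0,0); (1,0,1); (1,1,0); (1,1,1); (2,0,0); (2,0,1); (2,1,0); (2,1,1)}
SC∖claimed = {(1,0,0)}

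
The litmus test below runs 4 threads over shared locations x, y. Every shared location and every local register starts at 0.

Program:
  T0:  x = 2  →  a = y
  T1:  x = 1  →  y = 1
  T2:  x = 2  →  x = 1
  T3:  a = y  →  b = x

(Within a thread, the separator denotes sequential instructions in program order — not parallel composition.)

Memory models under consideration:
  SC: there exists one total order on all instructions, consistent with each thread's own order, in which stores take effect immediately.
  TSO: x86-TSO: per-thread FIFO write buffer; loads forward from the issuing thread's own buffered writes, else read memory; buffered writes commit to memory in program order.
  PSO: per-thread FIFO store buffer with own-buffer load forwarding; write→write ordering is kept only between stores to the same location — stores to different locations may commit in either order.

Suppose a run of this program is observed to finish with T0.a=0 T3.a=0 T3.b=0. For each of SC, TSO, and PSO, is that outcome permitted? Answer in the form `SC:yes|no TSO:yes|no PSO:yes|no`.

SC:yes TSO:yes PSO:yes

outcome vector order: (T0.a,T3.a,T3.b)
[SC] allowed = {(0,0,0); (0,0,1); (0,0,2); (0,1,1); (0,1,2); (1,0,0); (1,0,1); (1,0,2); (1,1,1); (1,1,2)}
[TSO] allowed = {(0,0,0); (0,0,1); (0,0,2); (0,1,1); (0,1,2); (1,0,0); (1,0,1); (1,0,2); (1,1,1); (1,1,2)}
[PSO] allowed = {(0,0,0); (0,0,1); (0,0,2); (0,1,0); (0,1,1); (0,1,2); (1,0,0); (1,0,1); (1,0,2); (1,1,0); (1,1,1); (1,1,2)}
target (0,0,0) ∈ {SC,TSO,PSO}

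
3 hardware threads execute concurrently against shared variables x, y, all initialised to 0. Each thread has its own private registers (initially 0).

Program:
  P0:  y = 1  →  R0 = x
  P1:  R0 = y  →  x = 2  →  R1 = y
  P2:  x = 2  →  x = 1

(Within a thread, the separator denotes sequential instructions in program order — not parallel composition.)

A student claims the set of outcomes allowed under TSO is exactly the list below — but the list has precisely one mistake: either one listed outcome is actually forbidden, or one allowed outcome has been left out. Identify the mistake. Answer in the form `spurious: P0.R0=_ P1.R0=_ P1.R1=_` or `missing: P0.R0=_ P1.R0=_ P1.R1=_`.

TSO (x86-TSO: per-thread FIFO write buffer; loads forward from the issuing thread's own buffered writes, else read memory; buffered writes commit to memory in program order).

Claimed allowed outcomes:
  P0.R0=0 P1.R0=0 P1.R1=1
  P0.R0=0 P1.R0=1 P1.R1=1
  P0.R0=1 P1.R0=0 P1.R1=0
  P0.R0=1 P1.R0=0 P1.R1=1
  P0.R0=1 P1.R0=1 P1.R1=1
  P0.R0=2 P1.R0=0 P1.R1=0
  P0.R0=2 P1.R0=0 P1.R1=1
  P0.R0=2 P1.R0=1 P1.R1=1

missing: P0.R0=0 P1.R0=0 P1.R1=0

outcome vector order: (P0.R0,P1.R0,P1.R1)
[TSO] allowed = {000; 001; 011; 100; 101; 111; 200; 201; 211}
TSO∖claimed = {000}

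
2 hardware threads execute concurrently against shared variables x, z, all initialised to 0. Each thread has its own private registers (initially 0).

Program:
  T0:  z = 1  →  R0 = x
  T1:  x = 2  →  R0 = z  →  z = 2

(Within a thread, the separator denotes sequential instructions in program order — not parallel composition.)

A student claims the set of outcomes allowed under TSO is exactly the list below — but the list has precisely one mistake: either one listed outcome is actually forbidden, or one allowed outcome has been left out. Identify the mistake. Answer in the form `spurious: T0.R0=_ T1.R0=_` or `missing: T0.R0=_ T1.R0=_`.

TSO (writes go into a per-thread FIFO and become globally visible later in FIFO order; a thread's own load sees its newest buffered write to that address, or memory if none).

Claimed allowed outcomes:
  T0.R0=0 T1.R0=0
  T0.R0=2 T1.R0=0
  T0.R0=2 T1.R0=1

outcome vector order: (T0.R0,T1.R0)
[TSO] allowed = {<0 0>; <0 1>; <2 0>; <2 1>}
TSO∖claimed = {<0 1>}

missing: T0.R0=0 T1.R0=1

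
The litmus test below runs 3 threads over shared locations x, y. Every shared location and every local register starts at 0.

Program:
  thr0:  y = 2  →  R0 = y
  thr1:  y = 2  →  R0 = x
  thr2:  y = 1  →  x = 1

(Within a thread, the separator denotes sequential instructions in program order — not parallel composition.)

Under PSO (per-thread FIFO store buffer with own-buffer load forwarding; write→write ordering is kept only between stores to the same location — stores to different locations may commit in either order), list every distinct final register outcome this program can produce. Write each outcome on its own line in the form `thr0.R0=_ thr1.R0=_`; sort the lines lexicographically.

thr0.R0=1 thr1.R0=0
thr0.R0=1 thr1.R0=1
thr0.R0=2 thr1.R0=0
thr0.R0=2 thr1.R0=1

outcome vector order: (thr0.R0,thr1.R0)
|PSO outcomes| = 4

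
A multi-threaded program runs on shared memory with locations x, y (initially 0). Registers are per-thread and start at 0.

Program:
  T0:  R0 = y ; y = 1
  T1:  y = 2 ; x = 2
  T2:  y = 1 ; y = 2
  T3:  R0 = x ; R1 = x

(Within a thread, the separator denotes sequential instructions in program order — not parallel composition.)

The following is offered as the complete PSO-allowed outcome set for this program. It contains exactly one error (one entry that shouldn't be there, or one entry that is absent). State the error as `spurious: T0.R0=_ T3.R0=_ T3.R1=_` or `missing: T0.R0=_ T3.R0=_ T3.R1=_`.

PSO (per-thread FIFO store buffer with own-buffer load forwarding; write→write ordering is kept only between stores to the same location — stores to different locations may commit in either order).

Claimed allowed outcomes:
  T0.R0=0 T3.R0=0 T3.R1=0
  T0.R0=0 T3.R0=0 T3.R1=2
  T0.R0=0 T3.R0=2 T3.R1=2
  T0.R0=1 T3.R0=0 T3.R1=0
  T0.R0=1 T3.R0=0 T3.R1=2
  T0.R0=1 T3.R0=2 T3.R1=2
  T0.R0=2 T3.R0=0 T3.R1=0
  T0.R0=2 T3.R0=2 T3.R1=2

outcome vector order: (T0.R0,T3.R0,T3.R1)
[PSO] allowed = {(0,0,0); (0,0,2); (0,2,2); (1,0,0); (1,0,2); (1,2,2); (2,0,0); (2,0,2); (2,2,2)}
PSO∖claimed = {(2,0,2)}

missing: T0.R0=2 T3.R0=0 T3.R1=2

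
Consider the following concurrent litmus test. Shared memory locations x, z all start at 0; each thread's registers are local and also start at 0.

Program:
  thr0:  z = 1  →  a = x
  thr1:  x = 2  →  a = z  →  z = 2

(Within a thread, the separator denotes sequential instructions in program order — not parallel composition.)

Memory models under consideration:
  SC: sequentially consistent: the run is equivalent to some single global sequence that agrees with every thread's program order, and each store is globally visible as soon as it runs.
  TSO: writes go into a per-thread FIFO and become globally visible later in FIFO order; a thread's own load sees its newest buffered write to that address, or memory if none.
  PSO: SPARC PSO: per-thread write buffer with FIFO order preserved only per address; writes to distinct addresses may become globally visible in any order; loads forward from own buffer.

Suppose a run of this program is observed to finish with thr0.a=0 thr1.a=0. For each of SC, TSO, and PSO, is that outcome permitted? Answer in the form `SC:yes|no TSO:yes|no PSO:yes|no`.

outcome vector order: (thr0.a,thr1.a)
SC: 3 outcomes — {0/1, 2/0, 2/1}
TSO: 4 outcomes — {0/0, 0/1, 2/0, 2/1}
PSO: 4 outcomes — {0/0, 0/1, 2/0, 2/1}
target 0/0 ∈ {TSO,PSO}

SC:no TSO:yes PSO:yes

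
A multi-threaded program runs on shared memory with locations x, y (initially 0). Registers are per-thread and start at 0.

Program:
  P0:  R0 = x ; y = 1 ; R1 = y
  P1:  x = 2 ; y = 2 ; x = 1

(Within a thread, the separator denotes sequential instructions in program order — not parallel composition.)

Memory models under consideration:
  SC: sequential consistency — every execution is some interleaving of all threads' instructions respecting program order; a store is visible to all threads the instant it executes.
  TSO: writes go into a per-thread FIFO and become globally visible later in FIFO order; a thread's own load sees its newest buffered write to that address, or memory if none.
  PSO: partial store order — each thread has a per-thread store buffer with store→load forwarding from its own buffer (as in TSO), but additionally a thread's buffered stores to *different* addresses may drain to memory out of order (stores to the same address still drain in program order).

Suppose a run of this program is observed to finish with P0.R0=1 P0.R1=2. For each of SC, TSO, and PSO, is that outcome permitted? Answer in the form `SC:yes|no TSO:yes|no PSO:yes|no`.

outcome vector order: (P0.R0,P0.R1)
SC: 5 outcomes — {01; 02; 11; 21; 22}
TSO: 5 outcomes — {01; 02; 11; 21; 22}
PSO: 6 outcomes — {01; 02; 11; 12; 21; 22}
target 12 ∈ {PSO}

SC:no TSO:no PSO:yes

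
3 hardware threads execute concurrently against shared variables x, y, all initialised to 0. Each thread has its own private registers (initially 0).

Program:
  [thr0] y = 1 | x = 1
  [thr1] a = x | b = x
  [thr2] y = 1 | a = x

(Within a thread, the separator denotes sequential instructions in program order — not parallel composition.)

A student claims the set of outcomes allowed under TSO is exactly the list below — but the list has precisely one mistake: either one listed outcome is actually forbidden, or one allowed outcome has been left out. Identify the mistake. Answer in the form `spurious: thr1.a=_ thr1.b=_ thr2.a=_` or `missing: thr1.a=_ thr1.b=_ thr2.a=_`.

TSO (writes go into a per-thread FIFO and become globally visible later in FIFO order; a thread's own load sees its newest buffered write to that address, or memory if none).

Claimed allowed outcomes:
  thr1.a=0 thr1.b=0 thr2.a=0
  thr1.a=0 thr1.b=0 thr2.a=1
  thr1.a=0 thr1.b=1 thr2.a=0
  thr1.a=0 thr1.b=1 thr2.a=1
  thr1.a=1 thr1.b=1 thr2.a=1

outcome vector order: (thr1.a,thr1.b,thr2.a)
TSO (6): <0 0 0> <0 0 1> <0 1 0> <0 1 1> <1 1 0> <1 1 1>
TSO∖claimed = {<1 1 0>}

missing: thr1.a=1 thr1.b=1 thr2.a=0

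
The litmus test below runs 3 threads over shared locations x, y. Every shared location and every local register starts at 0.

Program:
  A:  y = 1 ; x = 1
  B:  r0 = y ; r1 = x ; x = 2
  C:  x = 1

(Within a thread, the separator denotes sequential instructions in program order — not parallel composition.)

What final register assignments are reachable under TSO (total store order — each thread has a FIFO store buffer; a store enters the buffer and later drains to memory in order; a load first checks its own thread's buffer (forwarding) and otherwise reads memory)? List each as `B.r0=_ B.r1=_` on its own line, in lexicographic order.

B.r0=0 B.r1=0
B.r0=0 B.r1=1
B.r0=1 B.r1=0
B.r0=1 B.r1=1

outcome vector order: (B.r0,B.r1)
|TSO outcomes| = 4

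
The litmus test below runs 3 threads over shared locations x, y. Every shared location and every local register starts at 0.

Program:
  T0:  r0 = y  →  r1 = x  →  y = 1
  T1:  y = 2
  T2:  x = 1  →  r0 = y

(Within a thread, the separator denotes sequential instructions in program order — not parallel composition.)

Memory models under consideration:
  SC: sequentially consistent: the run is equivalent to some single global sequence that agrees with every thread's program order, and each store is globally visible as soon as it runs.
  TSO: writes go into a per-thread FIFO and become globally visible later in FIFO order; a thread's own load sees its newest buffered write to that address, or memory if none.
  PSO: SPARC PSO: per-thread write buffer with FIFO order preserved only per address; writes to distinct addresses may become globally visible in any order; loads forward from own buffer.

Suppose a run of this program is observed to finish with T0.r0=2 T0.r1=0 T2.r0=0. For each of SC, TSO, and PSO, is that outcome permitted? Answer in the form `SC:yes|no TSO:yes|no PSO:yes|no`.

outcome vector order: (T0.r0,T0.r1,T2.r0)
[SC] allowed = {000 001 002 010 011 012 201 202 210 211 212}
[TSO] allowed = {000 001 002 010 011 012 200 201 202 210 211 212}
[PSO] allowed = {000 001 002 010 011 012 200 201 202 210 211 212}
target 200 ∈ {TSO,PSO}

SC:no TSO:yes PSO:yes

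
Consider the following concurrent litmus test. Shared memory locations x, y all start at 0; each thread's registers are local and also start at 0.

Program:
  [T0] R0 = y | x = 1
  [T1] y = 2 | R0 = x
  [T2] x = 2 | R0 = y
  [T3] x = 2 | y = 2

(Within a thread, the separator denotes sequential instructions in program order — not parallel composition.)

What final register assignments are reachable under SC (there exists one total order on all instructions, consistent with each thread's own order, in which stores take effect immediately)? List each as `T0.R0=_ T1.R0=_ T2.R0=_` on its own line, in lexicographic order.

T0.R0=0 T1.R0=0 T2.R0=2
T0.R0=0 T1.R0=1 T2.R0=0
T0.R0=0 T1.R0=1 T2.R0=2
T0.R0=0 T1.R0=2 T2.R0=0
T0.R0=0 T1.R0=2 T2.R0=2
T0.R0=2 T1.R0=0 T2.R0=2
T0.R0=2 T1.R0=1 T2.R0=0
T0.R0=2 T1.R0=1 T2.R0=2
T0.R0=2 T1.R0=2 T2.R0=0
T0.R0=2 T1.R0=2 T2.R0=2

outcome vector order: (T0.R0,T1.R0,T2.R0)
|SC outcomes| = 10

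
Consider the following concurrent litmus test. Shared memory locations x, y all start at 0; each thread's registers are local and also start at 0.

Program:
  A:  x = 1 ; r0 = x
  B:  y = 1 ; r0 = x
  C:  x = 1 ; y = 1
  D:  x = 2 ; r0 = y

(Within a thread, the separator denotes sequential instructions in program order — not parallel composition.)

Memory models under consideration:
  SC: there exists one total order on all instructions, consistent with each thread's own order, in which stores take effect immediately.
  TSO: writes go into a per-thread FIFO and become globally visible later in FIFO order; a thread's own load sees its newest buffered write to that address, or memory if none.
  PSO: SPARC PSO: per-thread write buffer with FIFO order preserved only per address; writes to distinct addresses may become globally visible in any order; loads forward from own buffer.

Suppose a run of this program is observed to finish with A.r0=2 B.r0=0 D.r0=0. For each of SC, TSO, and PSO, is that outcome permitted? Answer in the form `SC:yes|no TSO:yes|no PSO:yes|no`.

outcome vector order: (A.r0,B.r0,D.r0)
SC (10): 1/0/1, 1/1/0, 1/1/1, 1/2/0, 1/2/1, 2/0/1, 2/1/0, 2/1/1, 2/2/0, 2/2/1
TSO (12): 1/0/0, 1/0/1, 1/1/0, 1/1/1, 1/2/0, 1/2/1, 2/0/0, 2/0/1, 2/1/0, 2/1/1, 2/2/0, 2/2/1
PSO (12): 1/0/0, 1/0/1, 1/1/0, 1/1/1, 1/2/0, 1/2/1, 2/0/0, 2/0/1, 2/1/0, 2/1/1, 2/2/0, 2/2/1
target 2/0/0 ∈ {TSO,PSO}

SC:no TSO:yes PSO:yes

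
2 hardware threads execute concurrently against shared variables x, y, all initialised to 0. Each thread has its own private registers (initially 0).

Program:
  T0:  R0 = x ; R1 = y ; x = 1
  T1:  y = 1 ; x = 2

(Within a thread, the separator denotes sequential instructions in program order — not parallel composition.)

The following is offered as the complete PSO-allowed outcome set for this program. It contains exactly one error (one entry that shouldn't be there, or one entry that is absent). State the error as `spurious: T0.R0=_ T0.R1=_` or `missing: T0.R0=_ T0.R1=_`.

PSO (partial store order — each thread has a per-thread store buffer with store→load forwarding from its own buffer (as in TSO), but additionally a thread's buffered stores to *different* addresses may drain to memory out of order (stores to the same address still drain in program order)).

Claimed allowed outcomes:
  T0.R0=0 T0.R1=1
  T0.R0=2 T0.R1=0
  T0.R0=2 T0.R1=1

outcome vector order: (T0.R0,T0.R1)
PSO (4): 00 01 20 21
PSO∖claimed = {00}

missing: T0.R0=0 T0.R1=0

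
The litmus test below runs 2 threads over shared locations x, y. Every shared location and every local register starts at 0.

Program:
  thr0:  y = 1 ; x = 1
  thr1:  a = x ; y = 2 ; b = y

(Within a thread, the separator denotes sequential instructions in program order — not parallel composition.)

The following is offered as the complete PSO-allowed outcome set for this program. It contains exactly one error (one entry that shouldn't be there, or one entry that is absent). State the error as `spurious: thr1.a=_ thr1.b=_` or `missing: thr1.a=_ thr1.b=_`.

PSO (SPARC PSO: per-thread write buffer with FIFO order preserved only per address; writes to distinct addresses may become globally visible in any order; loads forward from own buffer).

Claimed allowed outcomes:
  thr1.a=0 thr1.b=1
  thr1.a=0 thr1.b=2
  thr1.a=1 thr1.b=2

outcome vector order: (thr1.a,thr1.b)
[PSO] allowed = {(0,1); (0,2); (1,1); (1,2)}
PSO∖claimed = {(1,1)}

missing: thr1.a=1 thr1.b=1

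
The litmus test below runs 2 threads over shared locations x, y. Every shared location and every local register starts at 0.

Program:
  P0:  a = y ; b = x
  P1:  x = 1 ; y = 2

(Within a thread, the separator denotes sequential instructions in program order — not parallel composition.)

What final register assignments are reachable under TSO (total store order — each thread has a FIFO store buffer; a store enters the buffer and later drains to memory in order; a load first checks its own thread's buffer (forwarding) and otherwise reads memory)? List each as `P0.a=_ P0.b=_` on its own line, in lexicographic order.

outcome vector order: (P0.a,P0.b)
|TSO outcomes| = 3

P0.a=0 P0.b=0
P0.a=0 P0.b=1
P0.a=2 P0.b=1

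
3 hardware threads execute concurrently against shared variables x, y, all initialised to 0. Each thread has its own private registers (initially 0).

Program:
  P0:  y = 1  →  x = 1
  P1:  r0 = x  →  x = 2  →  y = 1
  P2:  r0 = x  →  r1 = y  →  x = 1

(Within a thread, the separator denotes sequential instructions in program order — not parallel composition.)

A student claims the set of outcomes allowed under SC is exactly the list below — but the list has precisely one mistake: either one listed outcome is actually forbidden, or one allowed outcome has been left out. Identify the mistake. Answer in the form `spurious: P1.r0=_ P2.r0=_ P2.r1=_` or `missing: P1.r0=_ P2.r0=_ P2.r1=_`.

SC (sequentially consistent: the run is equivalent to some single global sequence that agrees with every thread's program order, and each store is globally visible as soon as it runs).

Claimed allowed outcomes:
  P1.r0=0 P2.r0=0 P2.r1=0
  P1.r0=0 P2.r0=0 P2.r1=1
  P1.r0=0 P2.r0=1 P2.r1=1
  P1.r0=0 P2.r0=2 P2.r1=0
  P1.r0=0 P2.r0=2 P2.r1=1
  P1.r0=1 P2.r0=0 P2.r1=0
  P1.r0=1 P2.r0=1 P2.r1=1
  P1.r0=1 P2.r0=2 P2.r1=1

missing: P1.r0=1 P2.r0=0 P2.r1=1

outcome vector order: (P1.r0,P2.r0,P2.r1)
SC: 9 outcomes — {0/0/0; 0/0/1; 0/1/1; 0/2/0; 0/2/1; 1/0/0; 1/0/1; 1/1/1; 1/2/1}
SC∖claimed = {1/0/1}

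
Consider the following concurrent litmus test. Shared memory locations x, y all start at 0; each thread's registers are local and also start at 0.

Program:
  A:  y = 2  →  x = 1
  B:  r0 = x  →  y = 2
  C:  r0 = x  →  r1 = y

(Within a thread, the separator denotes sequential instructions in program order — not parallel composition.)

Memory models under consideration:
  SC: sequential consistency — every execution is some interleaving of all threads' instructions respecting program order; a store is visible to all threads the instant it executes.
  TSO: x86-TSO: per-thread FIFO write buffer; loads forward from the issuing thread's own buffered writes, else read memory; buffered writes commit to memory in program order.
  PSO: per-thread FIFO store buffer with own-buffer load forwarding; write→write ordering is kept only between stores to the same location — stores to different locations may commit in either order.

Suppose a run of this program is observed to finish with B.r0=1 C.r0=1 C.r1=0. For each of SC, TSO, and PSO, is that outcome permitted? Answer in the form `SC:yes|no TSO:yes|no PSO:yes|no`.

outcome vector order: (B.r0,C.r0,C.r1)
SC (6): <0 0 0> <0 0 2> <0 1 2> <1 0 0> <1 0 2> <1 1 2>
TSO (6): <0 0 0> <0 0 2> <0 1 2> <1 0 0> <1 0 2> <1 1 2>
PSO (8): <0 0 0> <0 0 2> <0 1 0> <0 1 2> <1 0 0> <1 0 2> <1 1 0> <1 1 2>
target <1 1 0> ∈ {PSO}

SC:no TSO:no PSO:yes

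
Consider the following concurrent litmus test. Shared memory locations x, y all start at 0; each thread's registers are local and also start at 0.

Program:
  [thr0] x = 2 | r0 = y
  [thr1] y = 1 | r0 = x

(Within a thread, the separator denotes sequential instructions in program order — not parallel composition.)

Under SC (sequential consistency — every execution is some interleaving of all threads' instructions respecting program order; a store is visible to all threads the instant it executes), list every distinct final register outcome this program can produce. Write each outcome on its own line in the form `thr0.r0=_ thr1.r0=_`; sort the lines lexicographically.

thr0.r0=0 thr1.r0=2
thr0.r0=1 thr1.r0=0
thr0.r0=1 thr1.r0=2

outcome vector order: (thr0.r0,thr1.r0)
|SC outcomes| = 3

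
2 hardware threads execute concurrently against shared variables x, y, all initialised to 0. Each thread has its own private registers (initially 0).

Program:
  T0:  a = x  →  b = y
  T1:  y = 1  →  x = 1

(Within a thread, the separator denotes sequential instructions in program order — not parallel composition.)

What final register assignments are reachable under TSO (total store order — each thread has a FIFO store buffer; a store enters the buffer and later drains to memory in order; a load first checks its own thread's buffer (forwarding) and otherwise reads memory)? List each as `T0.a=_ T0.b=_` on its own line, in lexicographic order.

T0.a=0 T0.b=0
T0.a=0 T0.b=1
T0.a=1 T0.b=1

outcome vector order: (T0.a,T0.b)
|TSO outcomes| = 3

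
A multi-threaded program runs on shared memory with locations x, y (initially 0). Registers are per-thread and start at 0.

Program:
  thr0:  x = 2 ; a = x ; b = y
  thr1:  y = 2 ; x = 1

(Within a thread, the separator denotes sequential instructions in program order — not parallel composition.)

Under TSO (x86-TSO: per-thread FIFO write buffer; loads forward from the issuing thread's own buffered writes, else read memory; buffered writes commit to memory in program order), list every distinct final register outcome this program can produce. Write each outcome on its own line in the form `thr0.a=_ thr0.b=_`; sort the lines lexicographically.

outcome vector order: (thr0.a,thr0.b)
|TSO outcomes| = 3

thr0.a=1 thr0.b=2
thr0.a=2 thr0.b=0
thr0.a=2 thr0.b=2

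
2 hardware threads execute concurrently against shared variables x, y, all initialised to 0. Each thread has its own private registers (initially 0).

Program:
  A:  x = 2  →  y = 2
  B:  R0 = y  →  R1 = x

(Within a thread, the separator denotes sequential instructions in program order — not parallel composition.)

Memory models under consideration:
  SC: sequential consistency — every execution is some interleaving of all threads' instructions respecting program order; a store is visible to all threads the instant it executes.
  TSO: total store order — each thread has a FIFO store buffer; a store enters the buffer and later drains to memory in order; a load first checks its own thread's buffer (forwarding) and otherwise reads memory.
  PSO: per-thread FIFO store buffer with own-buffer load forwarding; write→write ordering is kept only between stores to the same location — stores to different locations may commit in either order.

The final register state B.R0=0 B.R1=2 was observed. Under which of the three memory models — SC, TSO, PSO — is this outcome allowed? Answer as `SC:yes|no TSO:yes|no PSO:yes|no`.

SC:yes TSO:yes PSO:yes

outcome vector order: (B.R0,B.R1)
[SC] allowed = {<0 0>; <0 2>; <2 2>}
[TSO] allowed = {<0 0>; <0 2>; <2 2>}
[PSO] allowed = {<0 0>; <0 2>; <2 0>; <2 2>}
target <0 2> ∈ {SC,TSO,PSO}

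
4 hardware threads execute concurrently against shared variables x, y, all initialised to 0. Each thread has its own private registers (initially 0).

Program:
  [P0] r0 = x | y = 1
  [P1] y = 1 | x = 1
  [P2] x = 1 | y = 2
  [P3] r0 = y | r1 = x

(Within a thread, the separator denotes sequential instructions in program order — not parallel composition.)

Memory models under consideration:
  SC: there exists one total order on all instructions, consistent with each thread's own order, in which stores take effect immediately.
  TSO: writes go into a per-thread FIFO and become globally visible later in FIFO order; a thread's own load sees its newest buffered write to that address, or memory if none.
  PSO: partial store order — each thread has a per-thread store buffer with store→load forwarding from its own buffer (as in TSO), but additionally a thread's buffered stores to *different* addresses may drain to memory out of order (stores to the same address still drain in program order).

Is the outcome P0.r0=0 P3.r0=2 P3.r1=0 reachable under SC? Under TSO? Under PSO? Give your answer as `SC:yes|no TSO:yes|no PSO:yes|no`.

SC:no TSO:no PSO:yes

outcome vector order: (P0.r0,P3.r0,P3.r1)
under SC → 000 001 010 011 021 100 101 110 111 121
under TSO → 000 001 010 011 021 100 101 110 111 121
under PSO → 000 001 010 011 020 021 100 101 110 111 120 121
target 020 ∈ {PSO}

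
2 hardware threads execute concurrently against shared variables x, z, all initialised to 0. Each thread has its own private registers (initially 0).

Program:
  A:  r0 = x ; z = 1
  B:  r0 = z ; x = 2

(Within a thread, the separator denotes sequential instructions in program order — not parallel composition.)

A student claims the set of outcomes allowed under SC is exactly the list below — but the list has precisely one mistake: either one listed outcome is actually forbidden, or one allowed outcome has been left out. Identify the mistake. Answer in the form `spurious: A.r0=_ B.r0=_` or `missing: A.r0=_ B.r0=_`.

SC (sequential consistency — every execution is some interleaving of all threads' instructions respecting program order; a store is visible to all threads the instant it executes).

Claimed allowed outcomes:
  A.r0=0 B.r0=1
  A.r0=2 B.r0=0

missing: A.r0=0 B.r0=0

outcome vector order: (A.r0,B.r0)
under SC → 00, 01, 20
SC∖claimed = {00}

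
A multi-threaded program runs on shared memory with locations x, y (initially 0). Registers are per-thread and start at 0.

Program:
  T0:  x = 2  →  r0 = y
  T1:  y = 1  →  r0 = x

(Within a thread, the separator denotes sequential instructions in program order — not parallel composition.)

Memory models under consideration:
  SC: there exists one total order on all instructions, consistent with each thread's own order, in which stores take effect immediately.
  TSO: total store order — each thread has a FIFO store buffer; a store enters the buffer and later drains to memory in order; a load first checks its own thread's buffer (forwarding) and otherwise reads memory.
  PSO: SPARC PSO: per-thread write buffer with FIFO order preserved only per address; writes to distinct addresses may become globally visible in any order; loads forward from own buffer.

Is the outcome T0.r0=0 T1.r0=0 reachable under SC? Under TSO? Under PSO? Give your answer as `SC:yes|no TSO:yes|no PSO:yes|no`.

SC:no TSO:yes PSO:yes

outcome vector order: (T0.r0,T1.r0)
SC (3): <0 2>; <1 0>; <1 2>
TSO (4): <0 0>; <0 2>; <1 0>; <1 2>
PSO (4): <0 0>; <0 2>; <1 0>; <1 2>
target <0 0> ∈ {TSO,PSO}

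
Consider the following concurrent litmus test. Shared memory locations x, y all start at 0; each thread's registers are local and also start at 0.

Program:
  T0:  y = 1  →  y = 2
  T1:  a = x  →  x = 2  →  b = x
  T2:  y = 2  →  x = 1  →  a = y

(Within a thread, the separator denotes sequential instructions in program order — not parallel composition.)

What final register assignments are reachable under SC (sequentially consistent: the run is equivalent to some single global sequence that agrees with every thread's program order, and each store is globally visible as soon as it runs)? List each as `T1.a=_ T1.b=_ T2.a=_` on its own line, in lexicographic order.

T1.a=0 T1.b=1 T2.a=1
T1.a=0 T1.b=1 T2.a=2
T1.a=0 T1.b=2 T2.a=1
T1.a=0 T1.b=2 T2.a=2
T1.a=1 T1.b=2 T2.a=1
T1.a=1 T1.b=2 T2.a=2

outcome vector order: (T1.a,T1.b,T2.a)
|SC outcomes| = 6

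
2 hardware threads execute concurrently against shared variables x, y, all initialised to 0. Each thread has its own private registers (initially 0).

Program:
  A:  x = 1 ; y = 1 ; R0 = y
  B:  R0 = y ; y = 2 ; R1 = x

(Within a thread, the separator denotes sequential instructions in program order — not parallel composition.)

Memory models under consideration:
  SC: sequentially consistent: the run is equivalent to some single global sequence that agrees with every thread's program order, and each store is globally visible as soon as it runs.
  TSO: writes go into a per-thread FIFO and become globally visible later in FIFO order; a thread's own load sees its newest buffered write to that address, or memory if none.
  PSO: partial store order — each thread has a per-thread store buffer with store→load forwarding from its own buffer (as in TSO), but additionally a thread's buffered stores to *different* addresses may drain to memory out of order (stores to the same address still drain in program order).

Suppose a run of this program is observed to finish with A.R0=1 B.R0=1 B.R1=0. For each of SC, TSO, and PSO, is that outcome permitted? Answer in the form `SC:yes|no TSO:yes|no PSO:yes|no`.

SC:no TSO:no PSO:yes

outcome vector order: (A.R0,B.R0,B.R1)
SC: 5 outcomes — {100, 101, 111, 201, 211}
TSO: 6 outcomes — {100, 101, 111, 200, 201, 211}
PSO: 8 outcomes — {100, 101, 110, 111, 200, 201, 210, 211}
target 110 ∈ {PSO}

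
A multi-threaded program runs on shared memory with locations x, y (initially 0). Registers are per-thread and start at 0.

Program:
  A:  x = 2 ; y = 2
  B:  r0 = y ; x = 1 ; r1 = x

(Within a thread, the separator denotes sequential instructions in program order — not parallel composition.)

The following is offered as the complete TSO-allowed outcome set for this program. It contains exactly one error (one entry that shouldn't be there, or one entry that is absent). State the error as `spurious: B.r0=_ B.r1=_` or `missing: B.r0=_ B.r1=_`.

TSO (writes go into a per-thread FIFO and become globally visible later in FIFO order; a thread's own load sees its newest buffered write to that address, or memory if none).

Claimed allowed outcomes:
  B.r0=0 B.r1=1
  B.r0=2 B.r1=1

missing: B.r0=0 B.r1=2

outcome vector order: (B.r0,B.r1)
TSO (3): (0,1) (0,2) (2,1)
TSO∖claimed = {(0,2)}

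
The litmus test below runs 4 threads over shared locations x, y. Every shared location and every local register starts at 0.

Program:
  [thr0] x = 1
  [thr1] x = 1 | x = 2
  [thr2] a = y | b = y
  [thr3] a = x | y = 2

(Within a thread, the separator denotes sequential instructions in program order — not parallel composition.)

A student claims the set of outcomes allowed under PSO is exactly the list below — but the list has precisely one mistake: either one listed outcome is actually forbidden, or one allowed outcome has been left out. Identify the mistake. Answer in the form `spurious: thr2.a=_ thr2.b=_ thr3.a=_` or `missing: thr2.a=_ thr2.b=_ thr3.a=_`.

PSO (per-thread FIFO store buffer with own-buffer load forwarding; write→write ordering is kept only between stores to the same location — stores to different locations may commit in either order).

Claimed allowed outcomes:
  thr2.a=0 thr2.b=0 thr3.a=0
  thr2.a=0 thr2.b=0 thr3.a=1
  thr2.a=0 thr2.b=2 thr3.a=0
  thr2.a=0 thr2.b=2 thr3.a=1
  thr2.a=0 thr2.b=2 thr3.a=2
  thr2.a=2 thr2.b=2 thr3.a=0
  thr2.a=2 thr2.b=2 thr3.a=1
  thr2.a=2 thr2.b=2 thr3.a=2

outcome vector order: (thr2.a,thr2.b,thr3.a)
under PSO → (0,0,0) (0,0,1) (0,0,2) (0,2,0) (0,2,1) (0,2,2) (2,2,0) (2,2,1) (2,2,2)
PSO∖claimed = {(0,0,2)}

missing: thr2.a=0 thr2.b=0 thr3.a=2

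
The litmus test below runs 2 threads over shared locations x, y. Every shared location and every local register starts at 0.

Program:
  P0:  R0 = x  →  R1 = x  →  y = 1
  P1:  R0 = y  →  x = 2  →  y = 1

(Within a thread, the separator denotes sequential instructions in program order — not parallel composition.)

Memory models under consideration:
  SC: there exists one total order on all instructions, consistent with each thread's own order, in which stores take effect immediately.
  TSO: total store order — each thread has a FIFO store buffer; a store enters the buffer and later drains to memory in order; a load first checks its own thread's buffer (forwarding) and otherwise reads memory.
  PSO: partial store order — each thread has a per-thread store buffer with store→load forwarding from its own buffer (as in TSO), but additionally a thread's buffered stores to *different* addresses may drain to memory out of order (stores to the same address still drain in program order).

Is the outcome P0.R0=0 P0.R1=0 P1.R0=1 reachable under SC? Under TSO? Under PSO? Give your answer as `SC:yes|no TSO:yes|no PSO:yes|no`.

SC:yes TSO:yes PSO:yes

outcome vector order: (P0.R0,P0.R1,P1.R0)
SC (4): 000 001 020 220
TSO (4): 000 001 020 220
PSO (4): 000 001 020 220
target 001 ∈ {SC,TSO,PSO}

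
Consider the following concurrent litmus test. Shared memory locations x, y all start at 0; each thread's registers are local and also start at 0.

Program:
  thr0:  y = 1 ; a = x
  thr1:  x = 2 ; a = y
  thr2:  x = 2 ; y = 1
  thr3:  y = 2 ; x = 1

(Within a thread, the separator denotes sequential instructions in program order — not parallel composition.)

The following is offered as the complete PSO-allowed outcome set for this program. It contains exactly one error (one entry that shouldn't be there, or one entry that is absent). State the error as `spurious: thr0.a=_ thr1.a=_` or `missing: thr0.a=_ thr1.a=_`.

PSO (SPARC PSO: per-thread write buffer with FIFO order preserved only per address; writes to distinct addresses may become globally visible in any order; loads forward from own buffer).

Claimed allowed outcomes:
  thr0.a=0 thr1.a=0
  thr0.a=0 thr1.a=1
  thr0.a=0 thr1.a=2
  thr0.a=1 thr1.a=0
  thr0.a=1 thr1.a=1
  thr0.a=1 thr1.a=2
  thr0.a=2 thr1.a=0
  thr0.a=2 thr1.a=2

outcome vector order: (thr0.a,thr1.a)
under PSO → (0,0) (0,1) (0,2) (1,0) (1,1) (1,2) (2,0) (2,1) (2,2)
PSO∖claimed = {(2,1)}

missing: thr0.a=2 thr1.a=1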